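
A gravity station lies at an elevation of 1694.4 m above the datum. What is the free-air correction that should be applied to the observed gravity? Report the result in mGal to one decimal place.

Free-air correction = 0.3086 × 1694.4 = 522.9 mGal

522.9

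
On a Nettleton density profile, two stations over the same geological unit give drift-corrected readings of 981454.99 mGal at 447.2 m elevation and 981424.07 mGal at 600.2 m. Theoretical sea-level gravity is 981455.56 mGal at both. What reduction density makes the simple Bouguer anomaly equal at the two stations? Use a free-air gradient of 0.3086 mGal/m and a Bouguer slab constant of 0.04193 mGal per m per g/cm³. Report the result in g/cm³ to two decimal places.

Δg_obs = 981424.07 − 981454.99 = -30.92 mGal over Δh = 600.2 − 447.2 = 153.0 m
Equal Bouguer anomalies ⇒ Δg_obs + (0.3086 − 0.04193ρ)·Δh = 0
0.3086 − 0.04193ρ = −Δg_obs/Δh = 0.20209
ρ = (0.3086 − 0.20209) / 0.04193 = 2.54 g/cm³

2.54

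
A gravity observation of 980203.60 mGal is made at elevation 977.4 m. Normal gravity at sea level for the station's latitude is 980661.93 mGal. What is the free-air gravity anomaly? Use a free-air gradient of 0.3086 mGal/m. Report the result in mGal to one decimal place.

-156.7

Free-air correction = 0.3086 × 977.4 = 301.63 mGal
Free-air anomaly = 980203.60 − 980661.93 + (301.63) = -156.70 mGal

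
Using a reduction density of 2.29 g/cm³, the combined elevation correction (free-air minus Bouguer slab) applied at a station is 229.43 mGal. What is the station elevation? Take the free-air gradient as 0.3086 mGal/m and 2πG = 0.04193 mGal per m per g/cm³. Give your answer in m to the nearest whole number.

1079

Combined gradient = 0.3086 − 0.04193 × 2.29 = 0.2125803 mGal/m
h = 229.43 / 0.2125803 = 1079.26 m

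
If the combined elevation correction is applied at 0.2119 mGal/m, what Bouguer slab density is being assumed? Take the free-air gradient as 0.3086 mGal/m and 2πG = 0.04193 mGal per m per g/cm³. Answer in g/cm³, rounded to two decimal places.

2.31

0.2119 = 0.3086 − 0.04193 × ρ
ρ = (0.3086 − 0.2119) / 0.04193 = 2.31 g/cm³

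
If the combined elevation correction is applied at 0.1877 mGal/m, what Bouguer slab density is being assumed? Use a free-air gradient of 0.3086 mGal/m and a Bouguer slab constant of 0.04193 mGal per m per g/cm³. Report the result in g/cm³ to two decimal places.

0.1877 = 0.3086 − 0.04193 × ρ
ρ = (0.3086 − 0.1877) / 0.04193 = 2.88 g/cm³

2.88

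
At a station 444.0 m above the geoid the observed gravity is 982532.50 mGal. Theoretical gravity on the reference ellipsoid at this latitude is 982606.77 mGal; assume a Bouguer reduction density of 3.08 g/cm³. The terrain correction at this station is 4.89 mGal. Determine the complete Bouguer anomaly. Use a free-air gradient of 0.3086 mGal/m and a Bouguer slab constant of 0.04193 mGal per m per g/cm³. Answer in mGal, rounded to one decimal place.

Free-air correction = 0.3086 × 444.0 = 137.02 mGal
Free-air anomaly = 982532.50 − 982606.77 + (137.02) = 62.75 mGal
Bouguer slab correction = 0.04193 × 3.08 × 444.0 = 57.34 mGal
Simple Bouguer anomaly = 62.75 − (57.34) = 5.41 mGal
Complete Bouguer anomaly = 5.41 + 4.89 = 10.30 mGal

10.3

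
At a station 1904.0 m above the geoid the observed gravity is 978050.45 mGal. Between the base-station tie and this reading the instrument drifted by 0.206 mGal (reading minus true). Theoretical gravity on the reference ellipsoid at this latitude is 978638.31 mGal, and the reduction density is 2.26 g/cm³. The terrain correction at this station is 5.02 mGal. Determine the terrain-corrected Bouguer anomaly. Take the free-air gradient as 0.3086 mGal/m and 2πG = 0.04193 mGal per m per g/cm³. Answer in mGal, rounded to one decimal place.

Drift-corrected reading = 978050.45 − (0.206) = 978050.244 mGal
Free-air correction = 0.3086 × 1904.0 = 587.57 mGal
Free-air anomaly = 978050.244 − 978638.31 + (587.57) = -0.496 mGal
Bouguer slab correction = 0.04193 × 2.26 × 1904.0 = 180.43 mGal
Simple Bouguer anomaly = -0.496 − (180.43) = -180.926 mGal
Complete Bouguer anomaly = -180.926 + 5.02 = -175.906 mGal

-175.9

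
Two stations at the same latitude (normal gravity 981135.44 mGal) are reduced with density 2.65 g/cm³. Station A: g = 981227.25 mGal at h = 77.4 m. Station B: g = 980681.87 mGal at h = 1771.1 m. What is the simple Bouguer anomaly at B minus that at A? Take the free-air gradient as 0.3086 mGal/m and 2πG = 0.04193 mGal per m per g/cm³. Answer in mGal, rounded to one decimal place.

-210.9

Δg_SB(A) = 981227.25 − 981135.44 + 0.3086×77.4 − 0.04193×2.65×77.4 = 107.10 mGal
Δg_SB(B) = 980681.87 − 981135.44 + 0.3086×1771.1 − 0.04193×2.65×1771.1 = -103.80 mGal
Difference = -103.80 − (107.10) = -210.90 mGal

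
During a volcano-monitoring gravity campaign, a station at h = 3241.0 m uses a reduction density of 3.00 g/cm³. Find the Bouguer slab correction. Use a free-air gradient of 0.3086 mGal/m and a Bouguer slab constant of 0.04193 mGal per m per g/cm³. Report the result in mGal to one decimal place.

407.7

Bouguer slab correction = 0.04193 × 3.00 × 3241.0 = 407.7 mGal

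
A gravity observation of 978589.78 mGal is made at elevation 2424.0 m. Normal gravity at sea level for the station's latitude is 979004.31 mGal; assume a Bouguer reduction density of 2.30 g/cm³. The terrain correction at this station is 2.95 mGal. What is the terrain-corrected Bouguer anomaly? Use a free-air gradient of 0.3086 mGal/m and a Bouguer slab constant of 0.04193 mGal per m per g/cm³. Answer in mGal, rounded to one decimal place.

102.7

Free-air correction = 0.3086 × 2424.0 = 748.05 mGal
Free-air anomaly = 978589.78 − 979004.31 + (748.05) = 333.52 mGal
Bouguer slab correction = 0.04193 × 2.30 × 2424.0 = 233.77 mGal
Simple Bouguer anomaly = 333.52 − (233.77) = 99.75 mGal
Complete Bouguer anomaly = 99.75 + 2.95 = 102.70 mGal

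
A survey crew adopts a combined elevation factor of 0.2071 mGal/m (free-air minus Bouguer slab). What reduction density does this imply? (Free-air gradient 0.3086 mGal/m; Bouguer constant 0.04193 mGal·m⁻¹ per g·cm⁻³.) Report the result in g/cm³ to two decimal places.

0.2071 = 0.3086 − 0.04193 × ρ
ρ = (0.3086 − 0.2071) / 0.04193 = 2.42 g/cm³

2.42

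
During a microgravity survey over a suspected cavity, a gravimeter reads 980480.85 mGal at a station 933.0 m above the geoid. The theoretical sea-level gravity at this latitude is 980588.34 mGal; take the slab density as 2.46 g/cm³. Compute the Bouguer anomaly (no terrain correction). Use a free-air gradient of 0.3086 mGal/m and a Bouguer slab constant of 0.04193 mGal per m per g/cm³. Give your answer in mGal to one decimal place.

Free-air correction = 0.3086 × 933.0 = 287.92 mGal
Free-air anomaly = 980480.85 − 980588.34 + (287.92) = 180.43 mGal
Bouguer slab correction = 0.04193 × 2.46 × 933.0 = 96.24 mGal
Simple Bouguer anomaly = 180.43 − (96.24) = 84.19 mGal

84.2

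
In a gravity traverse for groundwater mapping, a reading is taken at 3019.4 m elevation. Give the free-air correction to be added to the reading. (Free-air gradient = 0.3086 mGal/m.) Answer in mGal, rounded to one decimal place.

931.8

Free-air correction = 0.3086 × 3019.4 = 931.8 mGal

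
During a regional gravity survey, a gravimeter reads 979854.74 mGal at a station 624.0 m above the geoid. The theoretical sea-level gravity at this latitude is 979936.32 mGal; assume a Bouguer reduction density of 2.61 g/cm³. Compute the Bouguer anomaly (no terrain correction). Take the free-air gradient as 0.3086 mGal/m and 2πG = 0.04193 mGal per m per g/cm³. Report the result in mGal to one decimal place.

42.7

Free-air correction = 0.3086 × 624.0 = 192.57 mGal
Free-air anomaly = 979854.74 − 979936.32 + (192.57) = 110.99 mGal
Bouguer slab correction = 0.04193 × 2.61 × 624.0 = 68.29 mGal
Simple Bouguer anomaly = 110.99 − (68.29) = 42.70 mGal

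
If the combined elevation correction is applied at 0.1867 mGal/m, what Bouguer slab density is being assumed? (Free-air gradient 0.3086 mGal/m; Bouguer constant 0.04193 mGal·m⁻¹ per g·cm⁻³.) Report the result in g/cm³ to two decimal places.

2.91

0.1867 = 0.3086 − 0.04193 × ρ
ρ = (0.3086 − 0.1867) / 0.04193 = 2.91 g/cm³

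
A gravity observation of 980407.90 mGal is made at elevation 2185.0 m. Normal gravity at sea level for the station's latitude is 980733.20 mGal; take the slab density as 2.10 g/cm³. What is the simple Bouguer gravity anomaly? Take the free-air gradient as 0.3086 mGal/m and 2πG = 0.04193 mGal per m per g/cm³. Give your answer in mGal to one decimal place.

Free-air correction = 0.3086 × 2185.0 = 674.29 mGal
Free-air anomaly = 980407.90 − 980733.20 + (674.29) = 348.99 mGal
Bouguer slab correction = 0.04193 × 2.10 × 2185.0 = 192.40 mGal
Simple Bouguer anomaly = 348.99 − (192.40) = 156.59 mGal

156.6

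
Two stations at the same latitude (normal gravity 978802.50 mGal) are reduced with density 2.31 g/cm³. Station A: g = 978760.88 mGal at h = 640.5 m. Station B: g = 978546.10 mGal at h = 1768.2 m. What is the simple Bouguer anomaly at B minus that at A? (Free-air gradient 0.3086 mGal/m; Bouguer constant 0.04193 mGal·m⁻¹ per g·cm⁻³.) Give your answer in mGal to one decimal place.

24.0

Δg_SB(A) = 978760.88 − 978802.50 + 0.3086×640.5 − 0.04193×2.31×640.5 = 94.00 mGal
Δg_SB(B) = 978546.10 − 978802.50 + 0.3086×1768.2 − 0.04193×2.31×1768.2 = 118.00 mGal
Difference = 118.00 − (94.00) = 24.00 mGal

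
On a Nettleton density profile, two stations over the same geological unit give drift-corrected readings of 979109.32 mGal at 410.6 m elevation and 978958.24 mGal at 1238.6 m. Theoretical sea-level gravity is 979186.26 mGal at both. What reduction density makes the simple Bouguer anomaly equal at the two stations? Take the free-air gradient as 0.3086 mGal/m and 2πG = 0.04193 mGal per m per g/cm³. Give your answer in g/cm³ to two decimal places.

Δg_obs = 978958.24 − 979109.32 = -151.08 mGal over Δh = 1238.6 − 410.6 = 828.0 m
Equal Bouguer anomalies ⇒ Δg_obs + (0.3086 − 0.04193ρ)·Δh = 0
0.3086 − 0.04193ρ = −Δg_obs/Δh = 0.18246
ρ = (0.3086 − 0.18246) / 0.04193 = 3.01 g/cm³

3.01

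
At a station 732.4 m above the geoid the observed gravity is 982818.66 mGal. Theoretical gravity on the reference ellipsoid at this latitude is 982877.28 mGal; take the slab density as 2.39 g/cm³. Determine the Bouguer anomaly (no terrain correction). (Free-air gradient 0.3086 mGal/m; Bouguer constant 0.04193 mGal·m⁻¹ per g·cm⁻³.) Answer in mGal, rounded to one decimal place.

94.0

Free-air correction = 0.3086 × 732.4 = 226.02 mGal
Free-air anomaly = 982818.66 − 982877.28 + (226.02) = 167.40 mGal
Bouguer slab correction = 0.04193 × 2.39 × 732.4 = 73.40 mGal
Simple Bouguer anomaly = 167.40 − (73.40) = 94.00 mGal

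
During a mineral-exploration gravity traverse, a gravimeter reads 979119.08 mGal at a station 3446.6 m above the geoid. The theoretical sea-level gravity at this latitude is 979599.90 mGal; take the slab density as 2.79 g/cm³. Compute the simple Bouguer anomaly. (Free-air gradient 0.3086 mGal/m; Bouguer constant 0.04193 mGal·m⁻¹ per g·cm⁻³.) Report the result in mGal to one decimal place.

179.6

Free-air correction = 0.3086 × 3446.6 = 1063.62 mGal
Free-air anomaly = 979119.08 − 979599.90 + (1063.62) = 582.80 mGal
Bouguer slab correction = 0.04193 × 2.79 × 3446.6 = 403.20 mGal
Simple Bouguer anomaly = 582.80 − (403.20) = 179.60 mGal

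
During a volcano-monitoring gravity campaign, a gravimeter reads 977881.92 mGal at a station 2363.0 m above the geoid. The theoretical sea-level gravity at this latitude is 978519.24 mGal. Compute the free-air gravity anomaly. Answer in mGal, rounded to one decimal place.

91.9

Free-air correction = 0.3086 × 2363.0 = 729.22 mGal
Free-air anomaly = 977881.92 − 978519.24 + (729.22) = 91.90 mGal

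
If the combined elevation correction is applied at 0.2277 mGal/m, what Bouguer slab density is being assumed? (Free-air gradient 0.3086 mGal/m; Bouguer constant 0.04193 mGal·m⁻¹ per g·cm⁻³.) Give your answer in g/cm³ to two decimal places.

0.2277 = 0.3086 − 0.04193 × ρ
ρ = (0.3086 − 0.2277) / 0.04193 = 1.93 g/cm³

1.93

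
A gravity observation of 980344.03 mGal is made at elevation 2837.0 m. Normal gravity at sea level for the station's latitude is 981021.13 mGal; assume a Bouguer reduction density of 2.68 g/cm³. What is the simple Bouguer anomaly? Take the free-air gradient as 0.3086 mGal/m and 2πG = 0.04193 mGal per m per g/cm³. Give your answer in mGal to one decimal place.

Free-air correction = 0.3086 × 2837.0 = 875.50 mGal
Free-air anomaly = 980344.03 − 981021.13 + (875.50) = 198.40 mGal
Bouguer slab correction = 0.04193 × 2.68 × 2837.0 = 318.80 mGal
Simple Bouguer anomaly = 198.40 − (318.80) = -120.40 mGal

-120.4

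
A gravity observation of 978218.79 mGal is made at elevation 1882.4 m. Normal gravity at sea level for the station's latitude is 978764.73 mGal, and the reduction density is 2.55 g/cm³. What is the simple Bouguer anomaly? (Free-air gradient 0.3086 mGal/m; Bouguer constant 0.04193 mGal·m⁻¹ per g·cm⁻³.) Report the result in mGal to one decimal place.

-166.3

Free-air correction = 0.3086 × 1882.4 = 580.91 mGal
Free-air anomaly = 978218.79 − 978764.73 + (580.91) = 34.97 mGal
Bouguer slab correction = 0.04193 × 2.55 × 1882.4 = 201.27 mGal
Simple Bouguer anomaly = 34.97 − (201.27) = -166.30 mGal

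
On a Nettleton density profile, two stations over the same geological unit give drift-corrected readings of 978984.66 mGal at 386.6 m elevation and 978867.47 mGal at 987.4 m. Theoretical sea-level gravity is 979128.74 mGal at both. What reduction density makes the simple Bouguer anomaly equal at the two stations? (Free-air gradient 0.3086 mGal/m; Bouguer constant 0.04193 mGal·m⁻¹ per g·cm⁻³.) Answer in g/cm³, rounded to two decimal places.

2.71

Δg_obs = 978867.47 − 978984.66 = -117.19 mGal over Δh = 987.4 − 386.6 = 600.8 m
Equal Bouguer anomalies ⇒ Δg_obs + (0.3086 − 0.04193ρ)·Δh = 0
0.3086 − 0.04193ρ = −Δg_obs/Δh = 0.19506
ρ = (0.3086 − 0.19506) / 0.04193 = 2.71 g/cm³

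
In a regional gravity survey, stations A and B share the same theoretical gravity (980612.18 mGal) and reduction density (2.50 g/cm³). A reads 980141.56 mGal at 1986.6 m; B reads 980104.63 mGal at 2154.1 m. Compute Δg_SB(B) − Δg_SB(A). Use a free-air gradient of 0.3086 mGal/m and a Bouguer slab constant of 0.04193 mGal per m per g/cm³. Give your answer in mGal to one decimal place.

Δg_SB(A) = 980141.56 − 980612.18 + 0.3086×1986.6 − 0.04193×2.50×1986.6 = -65.80 mGal
Δg_SB(B) = 980104.63 − 980612.18 + 0.3086×2154.1 − 0.04193×2.50×2154.1 = -68.60 mGal
Difference = -68.60 − (-65.80) = -2.80 mGal

-2.8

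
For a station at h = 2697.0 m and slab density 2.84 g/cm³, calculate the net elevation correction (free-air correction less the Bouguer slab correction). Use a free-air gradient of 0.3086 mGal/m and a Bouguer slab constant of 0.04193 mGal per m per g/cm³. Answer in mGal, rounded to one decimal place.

511.1

Combined gradient = 0.3086 − 0.04193 × 2.84 = 0.1895188 mGal/m
Combined elevation correction = 0.1895188 × 2697.0 = 511.1 mGal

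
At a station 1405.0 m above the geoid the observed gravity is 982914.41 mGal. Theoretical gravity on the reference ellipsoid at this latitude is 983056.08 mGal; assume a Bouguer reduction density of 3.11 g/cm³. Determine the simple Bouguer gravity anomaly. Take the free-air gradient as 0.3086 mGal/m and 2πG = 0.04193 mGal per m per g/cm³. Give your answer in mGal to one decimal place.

Free-air correction = 0.3086 × 1405.0 = 433.58 mGal
Free-air anomaly = 982914.41 − 983056.08 + (433.58) = 291.91 mGal
Bouguer slab correction = 0.04193 × 3.11 × 1405.0 = 183.22 mGal
Simple Bouguer anomaly = 291.91 − (183.22) = 108.69 mGal

108.7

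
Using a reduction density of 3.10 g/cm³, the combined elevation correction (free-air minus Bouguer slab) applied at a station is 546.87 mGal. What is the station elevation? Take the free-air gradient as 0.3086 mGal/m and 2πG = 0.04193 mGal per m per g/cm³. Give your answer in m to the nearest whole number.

Combined gradient = 0.3086 − 0.04193 × 3.10 = 0.1786170 mGal/m
h = 546.87 / 0.1786170 = 3061.69 m

3062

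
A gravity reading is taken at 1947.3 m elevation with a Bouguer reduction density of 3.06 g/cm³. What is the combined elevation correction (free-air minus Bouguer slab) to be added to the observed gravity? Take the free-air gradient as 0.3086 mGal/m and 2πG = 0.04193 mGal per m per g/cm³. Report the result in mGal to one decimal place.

Combined gradient = 0.3086 − 0.04193 × 3.06 = 0.1802942 mGal/m
Combined elevation correction = 0.1802942 × 1947.3 = 351.1 mGal

351.1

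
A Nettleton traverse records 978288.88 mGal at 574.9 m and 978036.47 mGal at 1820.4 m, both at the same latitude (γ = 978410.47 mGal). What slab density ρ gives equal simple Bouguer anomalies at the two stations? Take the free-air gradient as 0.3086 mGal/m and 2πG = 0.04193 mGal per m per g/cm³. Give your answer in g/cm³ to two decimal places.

Δg_obs = 978036.47 − 978288.88 = -252.41 mGal over Δh = 1820.4 − 574.9 = 1245.5 m
Equal Bouguer anomalies ⇒ Δg_obs + (0.3086 − 0.04193ρ)·Δh = 0
0.3086 − 0.04193ρ = −Δg_obs/Δh = 0.20266
ρ = (0.3086 − 0.20266) / 0.04193 = 2.53 g/cm³

2.53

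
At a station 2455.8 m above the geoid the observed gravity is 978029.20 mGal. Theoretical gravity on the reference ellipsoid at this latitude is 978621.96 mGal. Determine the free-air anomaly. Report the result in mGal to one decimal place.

165.1

Free-air correction = 0.3086 × 2455.8 = 757.86 mGal
Free-air anomaly = 978029.20 − 978621.96 + (757.86) = 165.10 mGal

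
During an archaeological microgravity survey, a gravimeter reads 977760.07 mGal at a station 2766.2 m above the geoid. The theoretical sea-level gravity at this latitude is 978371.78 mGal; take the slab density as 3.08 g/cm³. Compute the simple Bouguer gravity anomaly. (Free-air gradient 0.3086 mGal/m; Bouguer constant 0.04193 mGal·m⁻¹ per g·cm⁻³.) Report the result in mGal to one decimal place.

Free-air correction = 0.3086 × 2766.2 = 853.65 mGal
Free-air anomaly = 977760.07 − 978371.78 + (853.65) = 241.94 mGal
Bouguer slab correction = 0.04193 × 3.08 × 2766.2 = 357.24 mGal
Simple Bouguer anomaly = 241.94 − (357.24) = -115.30 mGal

-115.3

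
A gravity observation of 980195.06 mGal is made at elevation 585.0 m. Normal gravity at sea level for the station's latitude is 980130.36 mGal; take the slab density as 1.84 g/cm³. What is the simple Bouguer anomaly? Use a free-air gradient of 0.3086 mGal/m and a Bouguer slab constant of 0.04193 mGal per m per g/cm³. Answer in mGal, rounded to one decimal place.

Free-air correction = 0.3086 × 585.0 = 180.53 mGal
Free-air anomaly = 980195.06 − 980130.36 + (180.53) = 245.23 mGal
Bouguer slab correction = 0.04193 × 1.84 × 585.0 = 45.13 mGal
Simple Bouguer anomaly = 245.23 − (45.13) = 200.10 mGal

200.1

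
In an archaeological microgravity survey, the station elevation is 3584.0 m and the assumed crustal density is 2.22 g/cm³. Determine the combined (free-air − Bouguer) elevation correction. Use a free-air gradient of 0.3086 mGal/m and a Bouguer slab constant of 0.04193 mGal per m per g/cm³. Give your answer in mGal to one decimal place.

772.4

Combined gradient = 0.3086 − 0.04193 × 2.22 = 0.2155154 mGal/m
Combined elevation correction = 0.2155154 × 3584.0 = 772.4 mGal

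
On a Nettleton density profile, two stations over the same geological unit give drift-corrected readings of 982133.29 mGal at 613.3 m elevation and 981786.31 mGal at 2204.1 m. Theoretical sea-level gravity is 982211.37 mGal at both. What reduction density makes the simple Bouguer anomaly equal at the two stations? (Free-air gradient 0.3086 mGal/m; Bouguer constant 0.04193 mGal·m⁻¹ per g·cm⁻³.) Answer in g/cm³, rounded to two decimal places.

Δg_obs = 981786.31 − 982133.29 = -346.98 mGal over Δh = 2204.1 − 613.3 = 1590.8 m
Equal Bouguer anomalies ⇒ Δg_obs + (0.3086 − 0.04193ρ)·Δh = 0
0.3086 − 0.04193ρ = −Δg_obs/Δh = 0.21812
ρ = (0.3086 − 0.21812) / 0.04193 = 2.16 g/cm³

2.16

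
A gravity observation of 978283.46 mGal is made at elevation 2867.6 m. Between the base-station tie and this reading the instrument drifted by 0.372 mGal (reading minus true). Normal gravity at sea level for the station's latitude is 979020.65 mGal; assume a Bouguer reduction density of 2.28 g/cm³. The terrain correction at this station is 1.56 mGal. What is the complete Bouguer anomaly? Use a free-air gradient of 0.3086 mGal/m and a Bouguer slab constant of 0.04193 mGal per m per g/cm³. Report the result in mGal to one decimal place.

-125.2

Drift-corrected reading = 978283.46 − (0.372) = 978283.088 mGal
Free-air correction = 0.3086 × 2867.6 = 884.94 mGal
Free-air anomaly = 978283.088 − 979020.65 + (884.94) = 147.378 mGal
Bouguer slab correction = 0.04193 × 2.28 × 2867.6 = 274.14 mGal
Simple Bouguer anomaly = 147.378 − (274.14) = -126.762 mGal
Complete Bouguer anomaly = -126.762 + 1.56 = -125.202 mGal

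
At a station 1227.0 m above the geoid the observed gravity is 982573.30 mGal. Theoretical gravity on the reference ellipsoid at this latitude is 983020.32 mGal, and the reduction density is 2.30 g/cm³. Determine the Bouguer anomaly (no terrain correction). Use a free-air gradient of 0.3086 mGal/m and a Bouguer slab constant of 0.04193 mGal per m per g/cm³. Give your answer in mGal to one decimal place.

-186.7

Free-air correction = 0.3086 × 1227.0 = 378.65 mGal
Free-air anomaly = 982573.30 − 983020.32 + (378.65) = -68.37 mGal
Bouguer slab correction = 0.04193 × 2.30 × 1227.0 = 118.33 mGal
Simple Bouguer anomaly = -68.37 − (118.33) = -186.70 mGal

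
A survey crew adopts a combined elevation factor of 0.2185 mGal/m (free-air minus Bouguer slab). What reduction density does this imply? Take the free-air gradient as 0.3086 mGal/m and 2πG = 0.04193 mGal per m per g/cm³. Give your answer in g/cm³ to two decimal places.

0.2185 = 0.3086 − 0.04193 × ρ
ρ = (0.3086 − 0.2185) / 0.04193 = 2.15 g/cm³

2.15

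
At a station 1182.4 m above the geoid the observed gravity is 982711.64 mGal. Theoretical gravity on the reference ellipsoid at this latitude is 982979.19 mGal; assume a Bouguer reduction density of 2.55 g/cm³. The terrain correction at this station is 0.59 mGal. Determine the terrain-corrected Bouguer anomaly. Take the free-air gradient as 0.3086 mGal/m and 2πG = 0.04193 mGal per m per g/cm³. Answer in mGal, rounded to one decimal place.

-28.5

Free-air correction = 0.3086 × 1182.4 = 364.89 mGal
Free-air anomaly = 982711.64 − 982979.19 + (364.89) = 97.34 mGal
Bouguer slab correction = 0.04193 × 2.55 × 1182.4 = 126.42 mGal
Simple Bouguer anomaly = 97.34 − (126.42) = -29.08 mGal
Complete Bouguer anomaly = -29.08 + 0.59 = -28.49 mGal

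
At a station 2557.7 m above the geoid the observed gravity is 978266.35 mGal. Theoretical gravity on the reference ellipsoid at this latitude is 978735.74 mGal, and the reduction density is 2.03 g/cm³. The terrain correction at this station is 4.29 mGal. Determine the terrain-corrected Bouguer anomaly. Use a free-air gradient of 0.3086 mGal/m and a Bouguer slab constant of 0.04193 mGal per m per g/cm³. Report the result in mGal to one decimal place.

Free-air correction = 0.3086 × 2557.7 = 789.31 mGal
Free-air anomaly = 978266.35 − 978735.74 + (789.31) = 319.92 mGal
Bouguer slab correction = 0.04193 × 2.03 × 2557.7 = 217.71 mGal
Simple Bouguer anomaly = 319.92 − (217.71) = 102.21 mGal
Complete Bouguer anomaly = 102.21 + 4.29 = 106.50 mGal

106.5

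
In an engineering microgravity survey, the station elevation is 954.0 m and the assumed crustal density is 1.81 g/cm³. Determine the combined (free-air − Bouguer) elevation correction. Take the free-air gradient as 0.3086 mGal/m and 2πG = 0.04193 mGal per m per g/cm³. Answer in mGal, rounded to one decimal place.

Combined gradient = 0.3086 − 0.04193 × 1.81 = 0.2327067 mGal/m
Combined elevation correction = 0.2327067 × 954.0 = 222.0 mGal

222.0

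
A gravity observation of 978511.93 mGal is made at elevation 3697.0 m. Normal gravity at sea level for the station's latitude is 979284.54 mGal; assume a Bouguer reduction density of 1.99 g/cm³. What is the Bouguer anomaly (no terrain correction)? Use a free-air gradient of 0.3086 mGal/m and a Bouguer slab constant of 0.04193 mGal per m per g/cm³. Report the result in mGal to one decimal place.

59.8

Free-air correction = 0.3086 × 3697.0 = 1140.89 mGal
Free-air anomaly = 978511.93 − 979284.54 + (1140.89) = 368.28 mGal
Bouguer slab correction = 0.04193 × 1.99 × 3697.0 = 308.48 mGal
Simple Bouguer anomaly = 368.28 − (308.48) = 59.80 mGal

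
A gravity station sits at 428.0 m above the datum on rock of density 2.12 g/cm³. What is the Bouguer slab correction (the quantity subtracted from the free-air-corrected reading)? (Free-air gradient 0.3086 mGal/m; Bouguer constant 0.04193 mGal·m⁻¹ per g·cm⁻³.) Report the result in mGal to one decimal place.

38.0

Bouguer slab correction = 0.04193 × 2.12 × 428.0 = 38.0 mGal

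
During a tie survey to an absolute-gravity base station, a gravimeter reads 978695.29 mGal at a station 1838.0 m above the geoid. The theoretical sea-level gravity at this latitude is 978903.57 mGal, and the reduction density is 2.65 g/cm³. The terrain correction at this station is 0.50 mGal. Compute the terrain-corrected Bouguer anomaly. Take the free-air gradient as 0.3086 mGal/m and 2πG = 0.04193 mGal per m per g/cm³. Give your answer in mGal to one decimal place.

Free-air correction = 0.3086 × 1838.0 = 567.21 mGal
Free-air anomaly = 978695.29 − 978903.57 + (567.21) = 358.93 mGal
Bouguer slab correction = 0.04193 × 2.65 × 1838.0 = 204.23 mGal
Simple Bouguer anomaly = 358.93 − (204.23) = 154.70 mGal
Complete Bouguer anomaly = 154.70 + 0.50 = 155.20 mGal

155.2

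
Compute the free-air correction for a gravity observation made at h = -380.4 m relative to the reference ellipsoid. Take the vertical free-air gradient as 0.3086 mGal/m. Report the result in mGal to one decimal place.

Free-air correction = 0.3086 × -380.4 = -117.4 mGal

-117.4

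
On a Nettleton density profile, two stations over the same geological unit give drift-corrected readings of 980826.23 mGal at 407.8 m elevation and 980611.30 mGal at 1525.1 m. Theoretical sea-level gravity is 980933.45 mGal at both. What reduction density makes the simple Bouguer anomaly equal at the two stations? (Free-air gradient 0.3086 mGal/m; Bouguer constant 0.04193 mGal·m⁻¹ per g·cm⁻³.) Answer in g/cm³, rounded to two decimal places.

Δg_obs = 980611.30 − 980826.23 = -214.93 mGal over Δh = 1525.1 − 407.8 = 1117.3 m
Equal Bouguer anomalies ⇒ Δg_obs + (0.3086 − 0.04193ρ)·Δh = 0
0.3086 − 0.04193ρ = −Δg_obs/Δh = 0.19237
ρ = (0.3086 − 0.19237) / 0.04193 = 2.77 g/cm³

2.77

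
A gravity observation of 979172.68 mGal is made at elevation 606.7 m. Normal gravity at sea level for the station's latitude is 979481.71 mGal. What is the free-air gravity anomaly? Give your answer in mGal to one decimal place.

Free-air correction = 0.3086 × 606.7 = 187.23 mGal
Free-air anomaly = 979172.68 − 979481.71 + (187.23) = -121.80 mGal

-121.8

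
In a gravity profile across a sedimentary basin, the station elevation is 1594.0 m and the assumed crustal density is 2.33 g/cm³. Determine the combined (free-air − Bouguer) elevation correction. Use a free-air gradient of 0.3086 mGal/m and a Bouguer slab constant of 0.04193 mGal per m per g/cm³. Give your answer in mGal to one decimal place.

336.2

Combined gradient = 0.3086 − 0.04193 × 2.33 = 0.2109031 mGal/m
Combined elevation correction = 0.2109031 × 1594.0 = 336.2 mGal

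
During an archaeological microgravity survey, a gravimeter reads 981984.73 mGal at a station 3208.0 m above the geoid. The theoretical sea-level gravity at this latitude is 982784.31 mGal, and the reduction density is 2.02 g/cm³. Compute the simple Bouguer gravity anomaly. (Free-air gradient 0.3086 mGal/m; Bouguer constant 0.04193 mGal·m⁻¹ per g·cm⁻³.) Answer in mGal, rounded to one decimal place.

Free-air correction = 0.3086 × 3208.0 = 989.99 mGal
Free-air anomaly = 981984.73 − 982784.31 + (989.99) = 190.41 mGal
Bouguer slab correction = 0.04193 × 2.02 × 3208.0 = 271.71 mGal
Simple Bouguer anomaly = 190.41 − (271.71) = -81.30 mGal

-81.3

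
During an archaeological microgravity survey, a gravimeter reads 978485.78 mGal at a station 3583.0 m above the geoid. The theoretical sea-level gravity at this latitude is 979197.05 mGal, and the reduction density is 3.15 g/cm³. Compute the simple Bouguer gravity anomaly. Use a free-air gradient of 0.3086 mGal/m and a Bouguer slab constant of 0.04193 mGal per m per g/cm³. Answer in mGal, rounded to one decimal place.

Free-air correction = 0.3086 × 3583.0 = 1105.71 mGal
Free-air anomaly = 978485.78 − 979197.05 + (1105.71) = 394.44 mGal
Bouguer slab correction = 0.04193 × 3.15 × 3583.0 = 473.24 mGal
Simple Bouguer anomaly = 394.44 − (473.24) = -78.80 mGal

-78.8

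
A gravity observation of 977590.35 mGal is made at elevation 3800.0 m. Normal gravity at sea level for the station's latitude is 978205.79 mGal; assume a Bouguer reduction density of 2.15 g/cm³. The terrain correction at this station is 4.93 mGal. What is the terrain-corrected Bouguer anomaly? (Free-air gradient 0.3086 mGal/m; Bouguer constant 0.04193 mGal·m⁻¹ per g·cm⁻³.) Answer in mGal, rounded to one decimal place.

219.6

Free-air correction = 0.3086 × 3800.0 = 1172.68 mGal
Free-air anomaly = 977590.35 − 978205.79 + (1172.68) = 557.24 mGal
Bouguer slab correction = 0.04193 × 2.15 × 3800.0 = 342.57 mGal
Simple Bouguer anomaly = 557.24 − (342.57) = 214.67 mGal
Complete Bouguer anomaly = 214.67 + 4.93 = 219.60 mGal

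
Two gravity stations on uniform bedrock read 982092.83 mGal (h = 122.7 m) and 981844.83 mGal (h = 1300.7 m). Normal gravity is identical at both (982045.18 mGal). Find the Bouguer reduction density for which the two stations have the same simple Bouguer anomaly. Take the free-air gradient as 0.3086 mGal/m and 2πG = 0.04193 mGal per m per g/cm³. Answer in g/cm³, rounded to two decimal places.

2.34

Δg_obs = 981844.83 − 982092.83 = -248.00 mGal over Δh = 1300.7 − 122.7 = 1178.0 m
Equal Bouguer anomalies ⇒ Δg_obs + (0.3086 − 0.04193ρ)·Δh = 0
0.3086 − 0.04193ρ = −Δg_obs/Δh = 0.21053
ρ = (0.3086 − 0.21053) / 0.04193 = 2.34 g/cm³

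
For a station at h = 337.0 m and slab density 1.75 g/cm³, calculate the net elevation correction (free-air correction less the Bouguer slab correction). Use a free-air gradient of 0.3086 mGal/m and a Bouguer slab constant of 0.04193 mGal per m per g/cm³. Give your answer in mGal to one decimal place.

Combined gradient = 0.3086 − 0.04193 × 1.75 = 0.2352225 mGal/m
Combined elevation correction = 0.2352225 × 337.0 = 79.3 mGal

79.3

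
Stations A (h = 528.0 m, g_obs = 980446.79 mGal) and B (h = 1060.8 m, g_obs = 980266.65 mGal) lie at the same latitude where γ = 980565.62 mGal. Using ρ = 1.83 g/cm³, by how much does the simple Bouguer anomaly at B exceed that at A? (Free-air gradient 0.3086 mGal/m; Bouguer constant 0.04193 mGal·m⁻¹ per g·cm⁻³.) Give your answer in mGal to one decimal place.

Δg_SB(A) = 980446.79 − 980565.62 + 0.3086×528.0 − 0.04193×1.83×528.0 = 3.60 mGal
Δg_SB(B) = 980266.65 − 980565.62 + 0.3086×1060.8 − 0.04193×1.83×1060.8 = -53.00 mGal
Difference = -53.00 − (3.60) = -56.60 mGal

-56.6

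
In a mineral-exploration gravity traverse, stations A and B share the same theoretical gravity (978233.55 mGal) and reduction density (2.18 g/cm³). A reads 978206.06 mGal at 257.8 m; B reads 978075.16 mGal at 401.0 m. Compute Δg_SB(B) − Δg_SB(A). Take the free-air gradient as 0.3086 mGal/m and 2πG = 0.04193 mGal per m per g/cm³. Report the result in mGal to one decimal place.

Δg_SB(A) = 978206.06 − 978233.55 + 0.3086×257.8 − 0.04193×2.18×257.8 = 28.50 mGal
Δg_SB(B) = 978075.16 − 978233.55 + 0.3086×401.0 − 0.04193×2.18×401.0 = -71.30 mGal
Difference = -71.30 − (28.50) = -99.80 mGal

-99.8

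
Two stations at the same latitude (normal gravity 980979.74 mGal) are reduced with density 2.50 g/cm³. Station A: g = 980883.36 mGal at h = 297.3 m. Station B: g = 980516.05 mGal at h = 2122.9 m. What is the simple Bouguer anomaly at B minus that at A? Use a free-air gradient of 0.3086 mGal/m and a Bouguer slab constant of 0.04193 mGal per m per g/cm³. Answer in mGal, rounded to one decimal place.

4.7

Δg_SB(A) = 980883.36 − 980979.74 + 0.3086×297.3 − 0.04193×2.50×297.3 = -35.80 mGal
Δg_SB(B) = 980516.05 − 980979.74 + 0.3086×2122.9 − 0.04193×2.50×2122.9 = -31.10 mGal
Difference = -31.10 − (-35.80) = 4.70 mGal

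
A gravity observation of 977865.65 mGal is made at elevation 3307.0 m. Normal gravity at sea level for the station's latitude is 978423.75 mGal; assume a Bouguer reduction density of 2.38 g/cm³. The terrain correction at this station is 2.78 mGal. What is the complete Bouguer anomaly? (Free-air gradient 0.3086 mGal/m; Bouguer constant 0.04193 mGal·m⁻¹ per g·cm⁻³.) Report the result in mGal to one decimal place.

Free-air correction = 0.3086 × 3307.0 = 1020.54 mGal
Free-air anomaly = 977865.65 − 978423.75 + (1020.54) = 462.44 mGal
Bouguer slab correction = 0.04193 × 2.38 × 3307.0 = 330.02 mGal
Simple Bouguer anomaly = 462.44 − (330.02) = 132.42 mGal
Complete Bouguer anomaly = 132.42 + 2.78 = 135.20 mGal

135.2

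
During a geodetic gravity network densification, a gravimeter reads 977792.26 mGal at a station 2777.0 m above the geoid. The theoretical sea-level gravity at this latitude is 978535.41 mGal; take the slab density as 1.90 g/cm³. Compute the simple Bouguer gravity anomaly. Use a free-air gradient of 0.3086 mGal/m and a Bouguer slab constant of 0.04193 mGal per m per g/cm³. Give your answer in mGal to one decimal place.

Free-air correction = 0.3086 × 2777.0 = 856.98 mGal
Free-air anomaly = 977792.26 − 978535.41 + (856.98) = 113.83 mGal
Bouguer slab correction = 0.04193 × 1.90 × 2777.0 = 221.24 mGal
Simple Bouguer anomaly = 113.83 − (221.24) = -107.41 mGal

-107.4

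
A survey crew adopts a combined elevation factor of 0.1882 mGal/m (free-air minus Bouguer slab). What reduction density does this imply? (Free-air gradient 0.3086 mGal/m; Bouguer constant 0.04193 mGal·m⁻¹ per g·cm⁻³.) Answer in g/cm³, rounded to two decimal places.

2.87

0.1882 = 0.3086 − 0.04193 × ρ
ρ = (0.3086 − 0.1882) / 0.04193 = 2.87 g/cm³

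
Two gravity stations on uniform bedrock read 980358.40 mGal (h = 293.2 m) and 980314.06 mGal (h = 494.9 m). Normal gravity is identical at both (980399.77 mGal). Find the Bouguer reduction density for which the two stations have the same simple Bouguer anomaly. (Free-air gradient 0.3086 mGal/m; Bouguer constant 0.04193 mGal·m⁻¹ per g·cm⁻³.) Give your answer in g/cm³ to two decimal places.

2.12

Δg_obs = 980314.06 − 980358.40 = -44.34 mGal over Δh = 494.9 − 293.2 = 201.7 m
Equal Bouguer anomalies ⇒ Δg_obs + (0.3086 − 0.04193ρ)·Δh = 0
0.3086 − 0.04193ρ = −Δg_obs/Δh = 0.21983
ρ = (0.3086 − 0.21983) / 0.04193 = 2.12 g/cm³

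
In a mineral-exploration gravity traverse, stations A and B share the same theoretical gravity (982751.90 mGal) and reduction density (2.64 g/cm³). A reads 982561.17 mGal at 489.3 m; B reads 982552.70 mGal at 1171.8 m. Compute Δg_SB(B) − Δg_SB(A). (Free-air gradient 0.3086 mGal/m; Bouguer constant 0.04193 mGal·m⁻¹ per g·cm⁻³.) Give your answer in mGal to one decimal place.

Δg_SB(A) = 982561.17 − 982751.90 + 0.3086×489.3 − 0.04193×2.64×489.3 = -93.90 mGal
Δg_SB(B) = 982552.70 − 982751.90 + 0.3086×1171.8 − 0.04193×2.64×1171.8 = 32.70 mGal
Difference = 32.70 − (-93.90) = 126.60 mGal

126.6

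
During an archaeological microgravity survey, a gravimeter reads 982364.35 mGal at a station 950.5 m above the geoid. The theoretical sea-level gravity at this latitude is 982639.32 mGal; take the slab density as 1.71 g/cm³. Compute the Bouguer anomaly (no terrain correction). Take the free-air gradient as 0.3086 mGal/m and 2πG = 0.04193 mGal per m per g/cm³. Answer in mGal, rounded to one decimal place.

-49.8

Free-air correction = 0.3086 × 950.5 = 293.32 mGal
Free-air anomaly = 982364.35 − 982639.32 + (293.32) = 18.35 mGal
Bouguer slab correction = 0.04193 × 1.71 × 950.5 = 68.15 mGal
Simple Bouguer anomaly = 18.35 − (68.15) = -49.80 mGal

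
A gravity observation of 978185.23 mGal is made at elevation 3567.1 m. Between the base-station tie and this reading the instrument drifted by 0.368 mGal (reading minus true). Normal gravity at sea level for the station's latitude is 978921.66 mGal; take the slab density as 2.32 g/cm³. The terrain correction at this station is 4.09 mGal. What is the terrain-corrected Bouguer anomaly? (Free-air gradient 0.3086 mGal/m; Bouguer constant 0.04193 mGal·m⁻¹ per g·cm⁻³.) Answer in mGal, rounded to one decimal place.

Drift-corrected reading = 978185.23 − (0.368) = 978184.862 mGal
Free-air correction = 0.3086 × 3567.1 = 1100.81 mGal
Free-air anomaly = 978184.862 − 978921.66 + (1100.81) = 364.012 mGal
Bouguer slab correction = 0.04193 × 2.32 × 3567.1 = 347.00 mGal
Simple Bouguer anomaly = 364.012 − (347.00) = 17.012 mGal
Complete Bouguer anomaly = 17.012 + 4.09 = 21.102 mGal

21.1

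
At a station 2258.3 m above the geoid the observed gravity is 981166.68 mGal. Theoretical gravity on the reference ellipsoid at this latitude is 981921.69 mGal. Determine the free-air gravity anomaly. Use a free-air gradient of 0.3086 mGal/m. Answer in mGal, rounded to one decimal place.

-58.1

Free-air correction = 0.3086 × 2258.3 = 696.91 mGal
Free-air anomaly = 981166.68 − 981921.69 + (696.91) = -58.10 mGal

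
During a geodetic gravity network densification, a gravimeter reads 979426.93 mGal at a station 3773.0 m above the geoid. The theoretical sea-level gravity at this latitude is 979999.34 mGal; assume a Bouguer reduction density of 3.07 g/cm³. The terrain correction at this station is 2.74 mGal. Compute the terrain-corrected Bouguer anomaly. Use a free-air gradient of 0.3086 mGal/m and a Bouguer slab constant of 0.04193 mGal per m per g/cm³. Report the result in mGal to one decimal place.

109.0

Free-air correction = 0.3086 × 3773.0 = 1164.35 mGal
Free-air anomaly = 979426.93 − 979999.34 + (1164.35) = 591.94 mGal
Bouguer slab correction = 0.04193 × 3.07 × 3773.0 = 485.68 mGal
Simple Bouguer anomaly = 591.94 − (485.68) = 106.26 mGal
Complete Bouguer anomaly = 106.26 + 2.74 = 109.00 mGal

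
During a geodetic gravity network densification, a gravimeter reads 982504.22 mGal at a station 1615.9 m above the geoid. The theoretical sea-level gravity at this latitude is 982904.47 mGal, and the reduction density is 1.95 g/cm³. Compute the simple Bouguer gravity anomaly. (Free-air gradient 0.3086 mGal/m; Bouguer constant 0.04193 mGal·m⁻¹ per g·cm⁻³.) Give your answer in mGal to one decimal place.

-33.7

Free-air correction = 0.3086 × 1615.9 = 498.67 mGal
Free-air anomaly = 982504.22 − 982904.47 + (498.67) = 98.42 mGal
Bouguer slab correction = 0.04193 × 1.95 × 1615.9 = 132.12 mGal
Simple Bouguer anomaly = 98.42 − (132.12) = -33.70 mGal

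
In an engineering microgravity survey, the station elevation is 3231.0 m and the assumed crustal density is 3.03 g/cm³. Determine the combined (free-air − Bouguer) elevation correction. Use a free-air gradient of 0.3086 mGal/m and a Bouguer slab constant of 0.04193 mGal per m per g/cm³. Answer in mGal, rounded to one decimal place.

Combined gradient = 0.3086 − 0.04193 × 3.03 = 0.1815521 mGal/m
Combined elevation correction = 0.1815521 × 3231.0 = 586.6 mGal

586.6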